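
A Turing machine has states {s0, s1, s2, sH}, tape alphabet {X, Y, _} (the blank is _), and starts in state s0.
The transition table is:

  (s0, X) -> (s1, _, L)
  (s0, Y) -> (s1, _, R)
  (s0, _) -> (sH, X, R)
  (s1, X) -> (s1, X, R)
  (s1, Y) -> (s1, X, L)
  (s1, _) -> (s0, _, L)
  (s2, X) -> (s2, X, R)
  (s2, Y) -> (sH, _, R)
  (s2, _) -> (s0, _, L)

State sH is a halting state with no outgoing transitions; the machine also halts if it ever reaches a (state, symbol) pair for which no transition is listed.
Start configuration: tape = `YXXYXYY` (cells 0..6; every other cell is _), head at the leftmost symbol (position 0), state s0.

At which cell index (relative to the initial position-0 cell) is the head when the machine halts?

0

state=s0 head=0 tape=_[Y]XXYXYY_   (s0,Y)→(s1,_,R)
state=s1 head=1 tape=__[X]XYXYY_   (s1,X)→(s1,X,R)
state=s1 head=2 tape=__X[X]YXYY_   (s1,X)→(s1,X,R)
state=s1 head=3 tape=__XX[Y]XYY_   (s1,Y)→(s1,X,L)
state=s1 head=2 tape=__X[X]XXYY_   (s1,X)→(s1,X,R)
state=s1 head=3 tape=__XX[X]XYY_   (s1,X)→(s1,X,R)
state=s1 head=4 tape=__XXX[X]YY_   (s1,X)→(s1,X,R)
state=s1 head=5 tape=__XXXX[Y]Y_   (s1,Y)→(s1,X,L)
state=s1 head=4 tape=__XXX[X]XY_   (s1,X)→(s1,X,R)
state=s1 head=5 tape=__XXXX[X]Y_   (s1,X)→(s1,X,R)
state=s1 head=6 tape=__XXXXX[Y]_   (s1,Y)→(s1,X,L)
state=s1 head=5 tape=__XXXX[X]X_   (s1,X)→(s1,X,R)
state=s1 head=6 tape=__XXXXX[X]_   (s1,X)→(s1,X,R)
state=s1 head=7 tape=__XXXXXX[_]   (s1,_)→(s0,_,L)
state=s0 head=6 tape=__XXXXX[X]_   (s0,X)→(s1,_,L)
state=s1 head=5 tape=__XXXX[X]__   (s1,X)→(s1,X,R)
state=s1 head=6 tape=__XXXXX[_]_   (s1,_)→(s0,_,L)
state=s0 head=5 tape=__XXXX[X]__   (s0,X)→(s1,_,L)
state=s1 head=4 tape=__XXX[X]___   (s1,X)→(s1,X,R)
state=s1 head=5 tape=__XXXX[_]__   (s1,_)→(s0,_,L)
state=s0 head=4 tape=__XXX[X]___   (s0,X)→(s1,_,L)
state=s1 head=3 tape=__XX[X]____   (s1,X)→(s1,X,R)
state=s1 head=4 tape=__XXX[_]___   (s1,_)→(s0,_,L)
state=s0 head=3 tape=__XX[X]____   (s0,X)→(s1,_,L)
state=s1 head=2 tape=__X[X]_____   (s1,X)→(s1,X,R)
state=s1 head=3 tape=__XX[_]____   (s1,_)→(s0,_,L)
state=s0 head=2 tape=__X[X]_____   (s0,X)→(s1,_,L)
state=s1 head=1 tape=__[X]______   (s1,X)→(s1,X,R)
state=s1 head=2 tape=__X[_]_____   (s1,_)→(s0,_,L)
state=s0 head=1 tape=__[X]______   (s0,X)→(s1,_,L)
state=s1 head=0 tape=_[_]_______   (s1,_)→(s0,_,L)
state=s0 head=-1 tape=[_]________   (s0,_)→(sH,X,R)
state=sH head=0 tape=X[_]_______
At halt the head is at cell 0.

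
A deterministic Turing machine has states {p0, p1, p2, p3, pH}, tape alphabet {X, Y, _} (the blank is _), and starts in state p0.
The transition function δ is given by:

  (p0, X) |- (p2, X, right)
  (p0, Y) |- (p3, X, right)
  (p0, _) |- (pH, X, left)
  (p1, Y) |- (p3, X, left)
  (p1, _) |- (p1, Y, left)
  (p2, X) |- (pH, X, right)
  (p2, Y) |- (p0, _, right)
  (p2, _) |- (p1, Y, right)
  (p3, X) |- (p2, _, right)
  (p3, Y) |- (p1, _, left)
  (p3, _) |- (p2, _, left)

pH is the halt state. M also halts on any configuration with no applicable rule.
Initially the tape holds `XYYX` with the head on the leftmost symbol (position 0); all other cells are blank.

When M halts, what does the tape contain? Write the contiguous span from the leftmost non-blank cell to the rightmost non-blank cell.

X_X_XY

state=p0 head=0 tape=[X]YYX__   (p0,X)→(p2,X,right)
state=p2 head=1 tape=X[Y]YX__   (p2,Y)→(p0,_,right)
state=p0 head=2 tape=X_[Y]X__   (p0,Y)→(p3,X,right)
state=p3 head=3 tape=X_X[X]__   (p3,X)→(p2,_,right)
state=p2 head=4 tape=X_X_[_]_   (p2,_)→(p1,Y,right)
state=p1 head=5 tape=X_X_Y[_]   (p1,_)→(p1,Y,left)
state=p1 head=4 tape=X_X_[Y]Y   (p1,Y)→(p3,X,left)
state=p3 head=3 tape=X_X[_]XY   (p3,_)→(p2,_,left)
state=p2 head=2 tape=X_[X]_XY   (p2,X)→(pH,X,right)
state=pH head=3 tape=X_X[_]XY
The non-blank tape span at halt is X_X_XY.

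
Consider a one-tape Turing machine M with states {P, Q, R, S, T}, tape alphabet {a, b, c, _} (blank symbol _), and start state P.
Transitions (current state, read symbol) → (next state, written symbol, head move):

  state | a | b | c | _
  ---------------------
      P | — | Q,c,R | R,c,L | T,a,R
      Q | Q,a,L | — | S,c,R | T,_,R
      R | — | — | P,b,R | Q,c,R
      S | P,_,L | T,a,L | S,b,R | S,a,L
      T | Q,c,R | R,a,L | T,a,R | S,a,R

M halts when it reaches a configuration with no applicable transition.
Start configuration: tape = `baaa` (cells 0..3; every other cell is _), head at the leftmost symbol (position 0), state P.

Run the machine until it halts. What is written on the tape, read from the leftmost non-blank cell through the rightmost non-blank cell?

ccccaa

state=P head=0 tape=_[b]aaa__   (P,b)→(Q,c,R)
state=Q head=1 tape=_c[a]aa__   (Q,a)→(Q,a,L)
state=Q head=0 tape=_[c]aaa__   (Q,c)→(S,c,R)
state=S head=1 tape=_c[a]aa__   (S,a)→(P,_,L)
state=P head=0 tape=_[c]_aa__   (P,c)→(R,c,L)
state=R head=-1 tape=[_]c_aa__   (R,_)→(Q,c,R)
state=Q head=0 tape=c[c]_aa__   (Q,c)→(S,c,R)
state=S head=1 tape=cc[_]aa__   (S,_)→(S,a,L)
state=S head=0 tape=c[c]aaa__   (S,c)→(S,b,R)
state=S head=1 tape=cb[a]aa__   (S,a)→(P,_,L)
state=P head=0 tape=c[b]_aa__   (P,b)→(Q,c,R)
state=Q head=1 tape=cc[_]aa__   (Q,_)→(T,_,R)
state=T head=2 tape=cc_[a]a__   (T,a)→(Q,c,R)
state=Q head=3 tape=cc_c[a]__   (Q,a)→(Q,a,L)
state=Q head=2 tape=cc_[c]a__   (Q,c)→(S,c,R)
state=S head=3 tape=cc_c[a]__   (S,a)→(P,_,L)
state=P head=2 tape=cc_[c]___   (P,c)→(R,c,L)
state=R head=1 tape=cc[_]c___   (R,_)→(Q,c,R)
state=Q head=2 tape=ccc[c]___   (Q,c)→(S,c,R)
state=S head=3 tape=cccc[_]__   (S,_)→(S,a,L)
state=S head=2 tape=ccc[c]a__   (S,c)→(S,b,R)
state=S head=3 tape=cccb[a]__   (S,a)→(P,_,L)
state=P head=2 tape=ccc[b]___   (P,b)→(Q,c,R)
state=Q head=3 tape=cccc[_]__   (Q,_)→(T,_,R)
state=T head=4 tape=cccc_[_]_   (T,_)→(S,a,R)
state=S head=5 tape=cccc_a[_]   (S,_)→(S,a,L)
state=S head=4 tape=cccc_[a]a   (S,a)→(P,_,L)
state=P head=3 tape=cccc[_]_a   (P,_)→(T,a,R)
state=T head=4 tape=cccca[_]a   (T,_)→(S,a,R)
state=S head=5 tape=ccccaa[a]   (S,a)→(P,_,L)
state=P head=4 tape=cccca[a]_
The non-blank tape span at halt is ccccaa.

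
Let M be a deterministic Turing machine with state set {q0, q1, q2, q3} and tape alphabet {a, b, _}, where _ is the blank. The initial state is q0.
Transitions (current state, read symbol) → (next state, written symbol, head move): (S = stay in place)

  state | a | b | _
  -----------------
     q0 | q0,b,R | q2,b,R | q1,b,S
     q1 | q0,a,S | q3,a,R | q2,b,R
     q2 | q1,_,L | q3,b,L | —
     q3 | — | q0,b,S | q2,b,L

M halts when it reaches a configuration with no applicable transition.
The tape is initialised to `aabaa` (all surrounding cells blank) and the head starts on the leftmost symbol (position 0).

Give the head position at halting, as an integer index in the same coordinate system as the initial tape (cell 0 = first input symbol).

0

state=q0 head=0 tape=_[a]abaa   (q0,a)→(q0,b,R)
state=q0 head=1 tape=_b[a]baa   (q0,a)→(q0,b,R)
state=q0 head=2 tape=_bb[b]aa   (q0,b)→(q2,b,R)
state=q2 head=3 tape=_bbb[a]a   (q2,a)→(q1,_,L)
state=q1 head=2 tape=_bb[b]_a   (q1,b)→(q3,a,R)
state=q3 head=3 tape=_bba[_]a   (q3,_)→(q2,b,L)
state=q2 head=2 tape=_bb[a]ba   (q2,a)→(q1,_,L)
state=q1 head=1 tape=_b[b]_ba   (q1,b)→(q3,a,R)
state=q3 head=2 tape=_ba[_]ba   (q3,_)→(q2,b,L)
state=q2 head=1 tape=_b[a]bba   (q2,a)→(q1,_,L)
state=q1 head=0 tape=_[b]_bba   (q1,b)→(q3,a,R)
state=q3 head=1 tape=_a[_]bba   (q3,_)→(q2,b,L)
state=q2 head=0 tape=_[a]bbba   (q2,a)→(q1,_,L)
state=q1 head=-1 tape=[_]_bbba   (q1,_)→(q2,b,R)
state=q2 head=0 tape=b[_]bbba
At halt the head is at cell 0.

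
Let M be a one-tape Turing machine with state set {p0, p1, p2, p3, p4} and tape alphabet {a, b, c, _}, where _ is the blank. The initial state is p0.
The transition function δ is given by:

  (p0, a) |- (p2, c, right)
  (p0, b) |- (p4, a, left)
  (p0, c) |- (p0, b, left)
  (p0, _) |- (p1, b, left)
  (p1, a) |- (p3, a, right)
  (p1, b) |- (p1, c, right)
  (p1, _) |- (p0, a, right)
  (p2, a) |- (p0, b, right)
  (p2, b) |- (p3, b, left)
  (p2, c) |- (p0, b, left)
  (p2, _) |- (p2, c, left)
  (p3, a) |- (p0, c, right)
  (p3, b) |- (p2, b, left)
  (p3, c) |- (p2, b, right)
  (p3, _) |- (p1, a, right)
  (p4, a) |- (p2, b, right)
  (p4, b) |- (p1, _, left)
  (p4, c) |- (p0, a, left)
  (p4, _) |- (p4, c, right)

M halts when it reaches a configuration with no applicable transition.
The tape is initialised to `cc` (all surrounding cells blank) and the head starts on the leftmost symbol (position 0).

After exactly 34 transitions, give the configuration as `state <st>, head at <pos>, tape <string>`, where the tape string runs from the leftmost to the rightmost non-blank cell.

state=p0 head=0 tape=____[c]c   (p0,c)→(p0,b,left)
state=p0 head=-1 tape=___[_]bc   (p0,_)→(p1,b,left)
state=p1 head=-2 tape=__[_]bbc   (p1,_)→(p0,a,right)
state=p0 head=-1 tape=__a[b]bc   (p0,b)→(p4,a,left)
state=p4 head=-2 tape=__[a]abc   (p4,a)→(p2,b,right)
state=p2 head=-1 tape=__b[a]bc   (p2,a)→(p0,b,right)
state=p0 head=0 tape=__bb[b]c   (p0,b)→(p4,a,left)
state=p4 head=-1 tape=__b[b]ac   (p4,b)→(p1,_,left)
state=p1 head=-2 tape=__[b]_ac   (p1,b)→(p1,c,right)
state=p1 head=-1 tape=__c[_]ac   (p1,_)→(p0,a,right)
state=p0 head=0 tape=__ca[a]c   (p0,a)→(p2,c,right)
state=p2 head=1 tape=__cac[c]   (p2,c)→(p0,b,left)
state=p0 head=0 tape=__ca[c]b   (p0,c)→(p0,b,left)
state=p0 head=-1 tape=__c[a]bb   (p0,a)→(p2,c,right)
state=p2 head=0 tape=__cc[b]b   (p2,b)→(p3,b,left)
state=p3 head=-1 tape=__c[c]bb   (p3,c)→(p2,b,right)
state=p2 head=0 tape=__cb[b]b   (p2,b)→(p3,b,left)
state=p3 head=-1 tape=__c[b]bb   (p3,b)→(p2,b,left)
state=p2 head=-2 tape=__[c]bbb   (p2,c)→(p0,b,left)
state=p0 head=-3 tape=_[_]bbbb   (p0,_)→(p1,b,left)
state=p1 head=-4 tape=[_]bbbbb   (p1,_)→(p0,a,right)
state=p0 head=-3 tape=a[b]bbbb   (p0,b)→(p4,a,left)
state=p4 head=-4 tape=[a]abbbb   (p4,a)→(p2,b,right)
state=p2 head=-3 tape=b[a]bbbb   (p2,a)→(p0,b,right)
state=p0 head=-2 tape=bb[b]bbb   (p0,b)→(p4,a,left)
state=p4 head=-3 tape=b[b]abbb   (p4,b)→(p1,_,left)
state=p1 head=-4 tape=[b]_abbb   (p1,b)→(p1,c,right)
state=p1 head=-3 tape=c[_]abbb   (p1,_)→(p0,a,right)
state=p0 head=-2 tape=ca[a]bbb   (p0,a)→(p2,c,right)
state=p2 head=-1 tape=cac[b]bb   (p2,b)→(p3,b,left)
state=p3 head=-2 tape=ca[c]bbb   (p3,c)→(p2,b,right)
state=p2 head=-1 tape=cab[b]bb   (p2,b)→(p3,b,left)
state=p3 head=-2 tape=ca[b]bbb   (p3,b)→(p2,b,left)
state=p2 head=-3 tape=c[a]bbbb   (p2,a)→(p0,b,right)
state=p0 head=-2 tape=cb[b]bbb
After 34 steps: state p0, head at -2, tape cbbbbb.

state p0, head at -2, tape cbbbbb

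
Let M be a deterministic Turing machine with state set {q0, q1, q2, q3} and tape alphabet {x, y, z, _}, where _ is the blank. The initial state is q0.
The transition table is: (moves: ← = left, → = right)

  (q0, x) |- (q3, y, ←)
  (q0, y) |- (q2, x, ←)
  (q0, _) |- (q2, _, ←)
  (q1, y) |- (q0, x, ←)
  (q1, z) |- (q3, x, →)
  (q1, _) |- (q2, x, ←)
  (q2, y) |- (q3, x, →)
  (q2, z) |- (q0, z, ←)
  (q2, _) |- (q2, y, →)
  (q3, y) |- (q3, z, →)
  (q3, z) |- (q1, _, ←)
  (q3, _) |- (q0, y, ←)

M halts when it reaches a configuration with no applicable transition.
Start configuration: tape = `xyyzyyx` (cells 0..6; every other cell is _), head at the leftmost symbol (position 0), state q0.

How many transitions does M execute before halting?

17

state=q0 head=0 tape=___[x]yyzyyx   (q0,x)→(q3,y,←)
state=q3 head=-1 tape=__[_]yyyzyyx   (q3,_)→(q0,y,←)
state=q0 head=-2 tape=_[_]yyyyzyyx   (q0,_)→(q2,_,←)
state=q2 head=-3 tape=[_]_yyyyzyyx   (q2,_)→(q2,y,→)
state=q2 head=-2 tape=y[_]yyyyzyyx   (q2,_)→(q2,y,→)
state=q2 head=-1 tape=yy[y]yyyzyyx   (q2,y)→(q3,x,→)
state=q3 head=0 tape=yyx[y]yyzyyx   (q3,y)→(q3,z,→)
state=q3 head=1 tape=yyxz[y]yzyyx   (q3,y)→(q3,z,→)
state=q3 head=2 tape=yyxzz[y]zyyx   (q3,y)→(q3,z,→)
state=q3 head=3 tape=yyxzzz[z]yyx   (q3,z)→(q1,_,←)
state=q1 head=2 tape=yyxzz[z]_yyx   (q1,z)→(q3,x,→)
state=q3 head=3 tape=yyxzzx[_]yyx   (q3,_)→(q0,y,←)
state=q0 head=2 tape=yyxzz[x]yyyx   (q0,x)→(q3,y,←)
state=q3 head=1 tape=yyxz[z]yyyyx   (q3,z)→(q1,_,←)
state=q1 head=0 tape=yyx[z]_yyyyx   (q1,z)→(q3,x,→)
state=q3 head=1 tape=yyxx[_]yyyyx   (q3,_)→(q0,y,←)
state=q0 head=0 tape=yyx[x]yyyyyx   (q0,x)→(q3,y,←)
state=q3 head=-1 tape=yy[x]yyyyyyx
M halts after 17 transitions.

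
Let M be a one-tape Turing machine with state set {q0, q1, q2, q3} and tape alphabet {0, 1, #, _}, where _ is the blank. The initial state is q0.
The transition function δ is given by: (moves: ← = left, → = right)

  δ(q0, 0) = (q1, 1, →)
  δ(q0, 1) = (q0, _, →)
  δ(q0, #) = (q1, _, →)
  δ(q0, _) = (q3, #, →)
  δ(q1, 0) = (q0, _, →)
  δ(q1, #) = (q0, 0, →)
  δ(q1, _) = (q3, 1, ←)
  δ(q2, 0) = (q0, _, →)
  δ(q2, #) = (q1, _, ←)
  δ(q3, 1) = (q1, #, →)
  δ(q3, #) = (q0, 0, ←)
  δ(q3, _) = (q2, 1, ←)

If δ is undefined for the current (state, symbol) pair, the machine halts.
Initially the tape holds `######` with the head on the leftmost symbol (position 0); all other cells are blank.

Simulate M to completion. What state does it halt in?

q2

state=q0 head=0 tape=[#]#####_____   (q0,#)→(q1,_,→)
state=q1 head=1 tape=_[#]####_____   (q1,#)→(q0,0,→)
state=q0 head=2 tape=_0[#]###_____   (q0,#)→(q1,_,→)
state=q1 head=3 tape=_0_[#]##_____   (q1,#)→(q0,0,→)
state=q0 head=4 tape=_0_0[#]#_____   (q0,#)→(q1,_,→)
state=q1 head=5 tape=_0_0_[#]_____   (q1,#)→(q0,0,→)
state=q0 head=6 tape=_0_0_0[_]____   (q0,_)→(q3,#,→)
state=q3 head=7 tape=_0_0_0#[_]___   (q3,_)→(q2,1,←)
state=q2 head=6 tape=_0_0_0[#]1___   (q2,#)→(q1,_,←)
state=q1 head=5 tape=_0_0_[0]_1___   (q1,0)→(q0,_,→)
state=q0 head=6 tape=_0_0__[_]1___   (q0,_)→(q3,#,→)
state=q3 head=7 tape=_0_0__#[1]___   (q3,1)→(q1,#,→)
state=q1 head=8 tape=_0_0__##[_]__   (q1,_)→(q3,1,←)
state=q3 head=7 tape=_0_0__#[#]1__   (q3,#)→(q0,0,←)
state=q0 head=6 tape=_0_0__[#]01__   (q0,#)→(q1,_,→)
state=q1 head=7 tape=_0_0___[0]1__   (q1,0)→(q0,_,→)
state=q0 head=8 tape=_0_0____[1]__   (q0,1)→(q0,_,→)
state=q0 head=9 tape=_0_0_____[_]_   (q0,_)→(q3,#,→)
state=q3 head=10 tape=_0_0_____#[_]   (q3,_)→(q2,1,←)
state=q2 head=9 tape=_0_0_____[#]1   (q2,#)→(q1,_,←)
state=q1 head=8 tape=_0_0____[_]_1   (q1,_)→(q3,1,←)
state=q3 head=7 tape=_0_0___[_]1_1   (q3,_)→(q2,1,←)
state=q2 head=6 tape=_0_0__[_]11_1
No transition is defined for (q2, _); M halts in state q2.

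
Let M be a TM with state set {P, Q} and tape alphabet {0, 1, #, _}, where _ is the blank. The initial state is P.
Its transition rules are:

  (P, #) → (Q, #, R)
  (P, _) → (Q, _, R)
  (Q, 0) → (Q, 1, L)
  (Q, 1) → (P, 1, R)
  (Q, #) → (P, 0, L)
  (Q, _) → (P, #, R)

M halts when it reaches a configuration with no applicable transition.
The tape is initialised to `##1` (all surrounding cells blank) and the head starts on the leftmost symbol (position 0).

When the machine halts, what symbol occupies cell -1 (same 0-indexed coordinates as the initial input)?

#

state=P head=0 tape=_[#]#1   (P,#)→(Q,#,R)
state=Q head=1 tape=_#[#]1   (Q,#)→(P,0,L)
state=P head=0 tape=_[#]01   (P,#)→(Q,#,R)
state=Q head=1 tape=_#[0]1   (Q,0)→(Q,1,L)
state=Q head=0 tape=_[#]11   (Q,#)→(P,0,L)
state=P head=-1 tape=[_]011   (P,_)→(Q,_,R)
state=Q head=0 tape=_[0]11   (Q,0)→(Q,1,L)
state=Q head=-1 tape=[_]111   (Q,_)→(P,#,R)
state=P head=0 tape=#[1]11
Cell -1 holds # when M halts.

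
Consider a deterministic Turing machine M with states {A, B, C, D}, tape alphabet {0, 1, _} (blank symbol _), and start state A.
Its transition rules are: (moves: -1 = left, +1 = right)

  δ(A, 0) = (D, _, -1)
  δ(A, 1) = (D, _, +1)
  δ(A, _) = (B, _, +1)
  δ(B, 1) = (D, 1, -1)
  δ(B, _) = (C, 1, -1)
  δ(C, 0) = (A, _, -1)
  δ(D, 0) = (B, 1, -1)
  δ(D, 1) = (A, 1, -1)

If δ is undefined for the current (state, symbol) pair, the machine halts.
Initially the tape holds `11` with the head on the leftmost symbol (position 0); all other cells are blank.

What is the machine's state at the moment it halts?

D

A | [1]1   read 1 → write _, move +1, go to D
D | _[1]   read 1 → write 1, move -1, go to A
A | [_]1   read _ → write _, move +1, go to B
B | _[1]   read 1 → write 1, move -1, go to D
D | [_]1
No transition is defined for (D, _); M halts in state D.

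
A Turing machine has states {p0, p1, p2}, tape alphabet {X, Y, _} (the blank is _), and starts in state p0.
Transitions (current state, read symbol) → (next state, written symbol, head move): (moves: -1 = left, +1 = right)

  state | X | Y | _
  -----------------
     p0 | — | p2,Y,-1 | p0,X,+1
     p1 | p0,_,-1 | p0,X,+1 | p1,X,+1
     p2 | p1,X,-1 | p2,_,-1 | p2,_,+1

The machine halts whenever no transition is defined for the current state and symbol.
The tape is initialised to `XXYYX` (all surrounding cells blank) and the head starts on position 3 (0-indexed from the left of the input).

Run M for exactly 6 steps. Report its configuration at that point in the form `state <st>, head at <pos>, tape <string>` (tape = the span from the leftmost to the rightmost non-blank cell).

p0 | _XXY[Y]X   read Y → write Y, move -1, go to p2
p2 | _XX[Y]YX   read Y → write _, move -1, go to p2
p2 | _X[X]_YX   read X → write X, move -1, go to p1
p1 | _[X]X_YX   read X → write _, move -1, go to p0
p0 | [_]_X_YX   read _ → write X, move +1, go to p0
p0 | X[_]X_YX   read _ → write X, move +1, go to p0
p0 | XX[X]_YX
After 6 steps: state p0, head at 1, tape XXX_YX.

state p0, head at 1, tape XXX_YX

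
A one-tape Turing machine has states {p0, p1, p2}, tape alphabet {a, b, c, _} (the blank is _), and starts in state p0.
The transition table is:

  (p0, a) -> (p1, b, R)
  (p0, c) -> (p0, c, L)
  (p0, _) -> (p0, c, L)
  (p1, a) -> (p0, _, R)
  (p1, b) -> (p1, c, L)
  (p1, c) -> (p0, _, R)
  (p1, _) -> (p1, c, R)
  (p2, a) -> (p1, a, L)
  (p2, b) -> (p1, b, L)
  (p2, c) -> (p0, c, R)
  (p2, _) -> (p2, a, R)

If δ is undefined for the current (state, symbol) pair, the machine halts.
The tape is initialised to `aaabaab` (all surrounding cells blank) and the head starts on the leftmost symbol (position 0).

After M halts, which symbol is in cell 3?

state=p0 head=0 tape=[a]aabaab   (p0,a)→(p1,b,R)
state=p1 head=1 tape=b[a]abaab   (p1,a)→(p0,_,R)
state=p0 head=2 tape=b_[a]baab   (p0,a)→(p1,b,R)
state=p1 head=3 tape=b_b[b]aab   (p1,b)→(p1,c,L)
state=p1 head=2 tape=b_[b]caab   (p1,b)→(p1,c,L)
state=p1 head=1 tape=b[_]ccaab   (p1,_)→(p1,c,R)
state=p1 head=2 tape=bc[c]caab   (p1,c)→(p0,_,R)
state=p0 head=3 tape=bc_[c]aab   (p0,c)→(p0,c,L)
state=p0 head=2 tape=bc[_]caab   (p0,_)→(p0,c,L)
state=p0 head=1 tape=b[c]ccaab   (p0,c)→(p0,c,L)
state=p0 head=0 tape=[b]cccaab
Cell 3 holds c when M halts.

c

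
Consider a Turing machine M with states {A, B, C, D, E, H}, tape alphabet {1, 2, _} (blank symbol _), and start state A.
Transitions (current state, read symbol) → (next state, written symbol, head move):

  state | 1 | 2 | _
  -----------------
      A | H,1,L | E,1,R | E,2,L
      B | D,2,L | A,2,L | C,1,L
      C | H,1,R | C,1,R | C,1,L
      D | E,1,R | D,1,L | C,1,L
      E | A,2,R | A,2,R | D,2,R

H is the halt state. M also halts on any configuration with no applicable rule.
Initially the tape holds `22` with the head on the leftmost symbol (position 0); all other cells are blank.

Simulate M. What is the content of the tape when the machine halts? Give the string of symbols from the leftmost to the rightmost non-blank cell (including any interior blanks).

12111

state=A head=0 tape=[2]2____   (A,2)→(E,1,R)
state=E head=1 tape=1[2]____   (E,2)→(A,2,R)
state=A head=2 tape=12[_]___   (A,_)→(E,2,L)
state=E head=1 tape=1[2]2___   (E,2)→(A,2,R)
state=A head=2 tape=12[2]___   (A,2)→(E,1,R)
state=E head=3 tape=121[_]__   (E,_)→(D,2,R)
state=D head=4 tape=1212[_]_   (D,_)→(C,1,L)
state=C head=3 tape=121[2]1_   (C,2)→(C,1,R)
state=C head=4 tape=1211[1]_   (C,1)→(H,1,R)
state=H head=5 tape=12111[_]
The non-blank tape span at halt is 12111.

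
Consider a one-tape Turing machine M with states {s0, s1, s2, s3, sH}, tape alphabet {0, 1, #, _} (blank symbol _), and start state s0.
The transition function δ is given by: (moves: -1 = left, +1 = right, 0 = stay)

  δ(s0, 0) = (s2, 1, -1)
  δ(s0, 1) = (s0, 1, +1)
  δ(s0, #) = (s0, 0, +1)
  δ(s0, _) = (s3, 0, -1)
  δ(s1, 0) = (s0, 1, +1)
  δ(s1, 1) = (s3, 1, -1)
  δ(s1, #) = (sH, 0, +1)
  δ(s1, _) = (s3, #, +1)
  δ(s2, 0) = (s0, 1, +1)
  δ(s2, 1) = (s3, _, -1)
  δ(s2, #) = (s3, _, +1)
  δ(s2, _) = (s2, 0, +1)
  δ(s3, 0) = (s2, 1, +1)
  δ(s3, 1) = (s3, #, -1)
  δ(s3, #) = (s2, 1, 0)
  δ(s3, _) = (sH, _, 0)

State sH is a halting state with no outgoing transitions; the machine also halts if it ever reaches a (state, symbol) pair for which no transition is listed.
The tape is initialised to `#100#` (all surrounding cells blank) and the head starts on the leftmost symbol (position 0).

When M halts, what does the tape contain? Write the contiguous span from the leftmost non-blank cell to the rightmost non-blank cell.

s0 | [#]100#__   read # → write 0, move +1, go to s0
s0 | 0[1]00#__   read 1 → write 1, move +1, go to s0
s0 | 01[0]0#__   read 0 → write 1, move -1, go to s2
s2 | 0[1]10#__   read 1 → write _, move -1, go to s3
s3 | [0]_10#__   read 0 → write 1, move +1, go to s2
s2 | 1[_]10#__   read _ → write 0, move +1, go to s2
s2 | 10[1]0#__   read 1 → write _, move -1, go to s3
s3 | 1[0]_0#__   read 0 → write 1, move +1, go to s2
s2 | 11[_]0#__   read _ → write 0, move +1, go to s2
s2 | 110[0]#__   read 0 → write 1, move +1, go to s0
s0 | 1101[#]__   read # → write 0, move +1, go to s0
s0 | 11010[_]_   read _ → write 0, move -1, go to s3
s3 | 1101[0]0_   read 0 → write 1, move +1, go to s2
s2 | 11011[0]_   read 0 → write 1, move +1, go to s0
s0 | 110111[_]   read _ → write 0, move -1, go to s3
s3 | 11011[1]0   read 1 → write #, move -1, go to s3
s3 | 1101[1]#0   read 1 → write #, move -1, go to s3
s3 | 110[1]##0   read 1 → write #, move -1, go to s3
s3 | 11[0]###0   read 0 → write 1, move +1, go to s2
s2 | 111[#]##0   read # → write _, move +1, go to s3
s3 | 111_[#]#0   read # → write 1, move 0, go to s2
s2 | 111_[1]#0   read 1 → write _, move -1, go to s3
s3 | 111[_]_#0   read _ → write _, move 0, go to sH
sH | 111[_]_#0
The non-blank tape span at halt is 111__#0.

111__#0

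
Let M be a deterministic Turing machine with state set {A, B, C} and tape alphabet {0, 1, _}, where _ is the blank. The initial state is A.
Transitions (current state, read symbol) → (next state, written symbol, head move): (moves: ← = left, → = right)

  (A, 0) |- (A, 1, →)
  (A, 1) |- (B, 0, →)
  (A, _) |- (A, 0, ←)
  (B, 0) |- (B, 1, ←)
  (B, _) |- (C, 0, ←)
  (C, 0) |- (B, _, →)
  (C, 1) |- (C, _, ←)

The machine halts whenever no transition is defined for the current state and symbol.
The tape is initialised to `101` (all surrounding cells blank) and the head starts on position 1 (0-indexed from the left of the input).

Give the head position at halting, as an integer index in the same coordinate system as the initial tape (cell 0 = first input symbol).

A | _1[0]1_   read 0 → write 1, move →, go to A
A | _11[1]_   read 1 → write 0, move →, go to B
B | _110[_]   read _ → write 0, move ←, go to C
C | _11[0]0   read 0 → write _, move →, go to B
B | _11_[0]   read 0 → write 1, move ←, go to B
B | _11[_]1   read _ → write 0, move ←, go to C
C | _1[1]01   read 1 → write _, move ←, go to C
C | _[1]_01   read 1 → write _, move ←, go to C
C | [_]__01
At halt the head is at cell -1.

-1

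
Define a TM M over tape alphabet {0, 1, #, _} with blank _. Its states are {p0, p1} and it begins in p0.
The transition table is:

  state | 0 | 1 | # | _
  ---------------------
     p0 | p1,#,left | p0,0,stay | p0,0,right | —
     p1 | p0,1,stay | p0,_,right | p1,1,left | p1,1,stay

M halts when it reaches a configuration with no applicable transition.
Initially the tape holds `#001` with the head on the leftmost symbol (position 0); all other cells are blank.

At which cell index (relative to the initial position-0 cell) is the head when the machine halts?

state=p0 head=0 tape=_[#]001_   (p0,#)→(p0,0,right)
state=p0 head=1 tape=_0[0]01_   (p0,0)→(p1,#,left)
state=p1 head=0 tape=_[0]#01_   (p1,0)→(p0,1,stay)
state=p0 head=0 tape=_[1]#01_   (p0,1)→(p0,0,stay)
state=p0 head=0 tape=_[0]#01_   (p0,0)→(p1,#,left)
state=p1 head=-1 tape=[_]##01_   (p1,_)→(p1,1,stay)
state=p1 head=-1 tape=[1]##01_   (p1,1)→(p0,_,right)
state=p0 head=0 tape=_[#]#01_   (p0,#)→(p0,0,right)
state=p0 head=1 tape=_0[#]01_   (p0,#)→(p0,0,right)
state=p0 head=2 tape=_00[0]1_   (p0,0)→(p1,#,left)
state=p1 head=1 tape=_0[0]#1_   (p1,0)→(p0,1,stay)
state=p0 head=1 tape=_0[1]#1_   (p0,1)→(p0,0,stay)
state=p0 head=1 tape=_0[0]#1_   (p0,0)→(p1,#,left)
state=p1 head=0 tape=_[0]##1_   (p1,0)→(p0,1,stay)
state=p0 head=0 tape=_[1]##1_   (p0,1)→(p0,0,stay)
state=p0 head=0 tape=_[0]##1_   (p0,0)→(p1,#,left)
state=p1 head=-1 tape=[_]###1_   (p1,_)→(p1,1,stay)
state=p1 head=-1 tape=[1]###1_   (p1,1)→(p0,_,right)
state=p0 head=0 tape=_[#]##1_   (p0,#)→(p0,0,right)
state=p0 head=1 tape=_0[#]#1_   (p0,#)→(p0,0,right)
state=p0 head=2 tape=_00[#]1_   (p0,#)→(p0,0,right)
state=p0 head=3 tape=_000[1]_   (p0,1)→(p0,0,stay)
state=p0 head=3 tape=_000[0]_   (p0,0)→(p1,#,left)
state=p1 head=2 tape=_00[0]#_   (p1,0)→(p0,1,stay)
state=p0 head=2 tape=_00[1]#_   (p0,1)→(p0,0,stay)
state=p0 head=2 tape=_00[0]#_   (p0,0)→(p1,#,left)
state=p1 head=1 tape=_0[0]##_   (p1,0)→(p0,1,stay)
state=p0 head=1 tape=_0[1]##_   (p0,1)→(p0,0,stay)
state=p0 head=1 tape=_0[0]##_   (p0,0)→(p1,#,left)
state=p1 head=0 tape=_[0]###_   (p1,0)→(p0,1,stay)
state=p0 head=0 tape=_[1]###_   (p0,1)→(p0,0,stay)
state=p0 head=0 tape=_[0]###_   (p0,0)→(p1,#,left)
state=p1 head=-1 tape=[_]####_   (p1,_)→(p1,1,stay)
state=p1 head=-1 tape=[1]####_   (p1,1)→(p0,_,right)
state=p0 head=0 tape=_[#]###_   (p0,#)→(p0,0,right)
state=p0 head=1 tape=_0[#]##_   (p0,#)→(p0,0,right)
state=p0 head=2 tape=_00[#]#_   (p0,#)→(p0,0,right)
state=p0 head=3 tape=_000[#]_   (p0,#)→(p0,0,right)
state=p0 head=4 tape=_0000[_]
At halt the head is at cell 4.

4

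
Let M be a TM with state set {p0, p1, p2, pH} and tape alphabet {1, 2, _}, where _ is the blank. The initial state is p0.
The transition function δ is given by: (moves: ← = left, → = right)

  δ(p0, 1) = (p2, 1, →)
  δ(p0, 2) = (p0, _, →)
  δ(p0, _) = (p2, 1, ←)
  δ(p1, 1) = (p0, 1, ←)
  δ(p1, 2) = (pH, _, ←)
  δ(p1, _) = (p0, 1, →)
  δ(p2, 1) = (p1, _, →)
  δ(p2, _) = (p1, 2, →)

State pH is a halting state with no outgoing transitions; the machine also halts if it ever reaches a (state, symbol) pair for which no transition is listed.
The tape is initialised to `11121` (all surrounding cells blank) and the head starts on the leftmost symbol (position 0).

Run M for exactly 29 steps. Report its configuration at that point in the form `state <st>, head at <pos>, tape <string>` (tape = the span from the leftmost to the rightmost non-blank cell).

p0 | _[1]1121   read 1 → write 1, move →, go to p2
p2 | _1[1]121   read 1 → write _, move →, go to p1
p1 | _1_[1]21   read 1 → write 1, move ←, go to p0
p0 | _1[_]121   read _ → write 1, move ←, go to p2
p2 | _[1]1121   read 1 → write _, move →, go to p1
p1 | __[1]121   read 1 → write 1, move ←, go to p0
p0 | _[_]1121   read _ → write 1, move ←, go to p2
p2 | [_]11121   read _ → write 2, move →, go to p1
p1 | 2[1]1121   read 1 → write 1, move ←, go to p0
p0 | [2]11121   read 2 → write _, move →, go to p0
p0 | _[1]1121   read 1 → write 1, move →, go to p2
p2 | _1[1]121   read 1 → write _, move →, go to p1
p1 | _1_[1]21   read 1 → write 1, move ←, go to p0
p0 | _1[_]121   read _ → write 1, move ←, go to p2
p2 | _[1]1121   read 1 → write _, move →, go to p1
p1 | __[1]121   read 1 → write 1, move ←, go to p0
p0 | _[_]1121   read _ → write 1, move ←, go to p2
p2 | [_]11121   read _ → write 2, move →, go to p1
p1 | 2[1]1121   read 1 → write 1, move ←, go to p0
p0 | [2]11121   read 2 → write _, move →, go to p0
p0 | _[1]1121   read 1 → write 1, move →, go to p2
p2 | _1[1]121   read 1 → write _, move →, go to p1
p1 | _1_[1]21   read 1 → write 1, move ←, go to p0
p0 | _1[_]121   read _ → write 1, move ←, go to p2
p2 | _[1]1121   read 1 → write _, move →, go to p1
p1 | __[1]121   read 1 → write 1, move ←, go to p0
p0 | _[_]1121   read _ → write 1, move ←, go to p2
p2 | [_]11121   read _ → write 2, move →, go to p1
p1 | 2[1]1121   read 1 → write 1, move ←, go to p0
p0 | [2]11121
After 29 steps: state p0, head at -1, tape 211121.

state p0, head at -1, tape 211121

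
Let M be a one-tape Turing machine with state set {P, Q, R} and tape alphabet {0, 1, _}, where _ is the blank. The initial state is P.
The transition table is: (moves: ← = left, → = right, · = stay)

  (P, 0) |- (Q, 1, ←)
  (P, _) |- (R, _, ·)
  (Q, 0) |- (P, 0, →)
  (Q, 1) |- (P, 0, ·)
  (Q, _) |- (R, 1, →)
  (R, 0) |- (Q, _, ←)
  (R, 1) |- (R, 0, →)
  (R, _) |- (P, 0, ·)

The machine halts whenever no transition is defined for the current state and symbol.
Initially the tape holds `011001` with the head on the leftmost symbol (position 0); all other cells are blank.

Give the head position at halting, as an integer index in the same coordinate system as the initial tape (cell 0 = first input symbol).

P | _[0]11001   read 0 → write 1, move ←, go to Q
Q | [_]111001   read _ → write 1, move →, go to R
R | 1[1]11001   read 1 → write 0, move →, go to R
R | 10[1]1001   read 1 → write 0, move →, go to R
R | 100[1]001   read 1 → write 0, move →, go to R
R | 1000[0]01   read 0 → write _, move ←, go to Q
Q | 100[0]_01   read 0 → write 0, move →, go to P
P | 1000[_]01   read _ → write _, move ·, go to R
R | 1000[_]01   read _ → write 0, move ·, go to P
P | 1000[0]01   read 0 → write 1, move ←, go to Q
Q | 100[0]101   read 0 → write 0, move →, go to P
P | 1000[1]01
At halt the head is at cell 3.

3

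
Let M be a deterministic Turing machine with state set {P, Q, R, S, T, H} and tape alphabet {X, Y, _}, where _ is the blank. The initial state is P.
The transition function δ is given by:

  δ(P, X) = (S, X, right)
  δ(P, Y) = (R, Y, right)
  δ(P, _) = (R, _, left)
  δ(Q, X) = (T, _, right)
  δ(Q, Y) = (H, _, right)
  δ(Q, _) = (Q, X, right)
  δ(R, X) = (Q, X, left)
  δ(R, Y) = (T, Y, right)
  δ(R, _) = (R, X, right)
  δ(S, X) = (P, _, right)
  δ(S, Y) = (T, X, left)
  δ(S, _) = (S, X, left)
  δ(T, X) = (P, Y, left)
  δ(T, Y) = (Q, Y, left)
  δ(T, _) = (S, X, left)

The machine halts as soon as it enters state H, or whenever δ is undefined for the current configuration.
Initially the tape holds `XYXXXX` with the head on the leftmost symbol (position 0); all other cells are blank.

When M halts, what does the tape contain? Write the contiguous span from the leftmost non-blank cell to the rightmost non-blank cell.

P | __[X]YXXXX_   read X → write X, move right, go to S
S | __X[Y]XXXX_   read Y → write X, move left, go to T
T | __[X]XXXXX_   read X → write Y, move left, go to P
P | _[_]YXXXXX_   read _ → write _, move left, go to R
R | [_]_YXXXXX_   read _ → write X, move right, go to R
R | X[_]YXXXXX_   read _ → write X, move right, go to R
R | XX[Y]XXXXX_   read Y → write Y, move right, go to T
T | XXY[X]XXXX_   read X → write Y, move left, go to P
P | XX[Y]YXXXX_   read Y → write Y, move right, go to R
R | XXY[Y]XXXX_   read Y → write Y, move right, go to T
T | XXYY[X]XXX_   read X → write Y, move left, go to P
P | XXY[Y]YXXX_   read Y → write Y, move right, go to R
R | XXYY[Y]XXX_   read Y → write Y, move right, go to T
T | XXYYY[X]XX_   read X → write Y, move left, go to P
P | XXYY[Y]YXX_   read Y → write Y, move right, go to R
R | XXYYY[Y]XX_   read Y → write Y, move right, go to T
T | XXYYYY[X]X_   read X → write Y, move left, go to P
P | XXYYY[Y]YX_   read Y → write Y, move right, go to R
R | XXYYYY[Y]X_   read Y → write Y, move right, go to T
T | XXYYYYY[X]_   read X → write Y, move left, go to P
P | XXYYYY[Y]Y_   read Y → write Y, move right, go to R
R | XXYYYYY[Y]_   read Y → write Y, move right, go to T
T | XXYYYYYY[_]   read _ → write X, move left, go to S
S | XXYYYYY[Y]X   read Y → write X, move left, go to T
T | XXYYYY[Y]XX   read Y → write Y, move left, go to Q
Q | XXYYY[Y]YXX   read Y → write _, move right, go to H
H | XXYYY_[Y]XX
The non-blank tape span at halt is XXYYY_YXX.

XXYYY_YXX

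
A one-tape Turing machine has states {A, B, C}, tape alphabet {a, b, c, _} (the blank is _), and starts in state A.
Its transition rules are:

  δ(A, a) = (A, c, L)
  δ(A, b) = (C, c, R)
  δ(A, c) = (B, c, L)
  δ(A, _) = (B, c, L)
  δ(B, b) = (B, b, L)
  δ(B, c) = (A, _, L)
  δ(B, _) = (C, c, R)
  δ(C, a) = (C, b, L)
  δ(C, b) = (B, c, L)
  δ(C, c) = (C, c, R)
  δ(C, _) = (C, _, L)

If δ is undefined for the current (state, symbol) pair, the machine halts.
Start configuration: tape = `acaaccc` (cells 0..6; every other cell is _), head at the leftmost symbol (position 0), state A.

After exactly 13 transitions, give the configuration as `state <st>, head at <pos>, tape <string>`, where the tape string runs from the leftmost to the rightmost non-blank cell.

state=A head=0 tape=___[a]caaccc   (A,a)→(A,c,L)
state=A head=-1 tape=__[_]ccaaccc   (A,_)→(B,c,L)
state=B head=-2 tape=_[_]cccaaccc   (B,_)→(C,c,R)
state=C head=-1 tape=_c[c]ccaaccc   (C,c)→(C,c,R)
state=C head=0 tape=_cc[c]caaccc   (C,c)→(C,c,R)
state=C head=1 tape=_ccc[c]aaccc   (C,c)→(C,c,R)
state=C head=2 tape=_cccc[a]accc   (C,a)→(C,b,L)
state=C head=1 tape=_ccc[c]baccc   (C,c)→(C,c,R)
state=C head=2 tape=_cccc[b]accc   (C,b)→(B,c,L)
state=B head=1 tape=_ccc[c]caccc   (B,c)→(A,_,L)
state=A head=0 tape=_cc[c]_caccc   (A,c)→(B,c,L)
state=B head=-1 tape=_c[c]c_caccc   (B,c)→(A,_,L)
state=A head=-2 tape=_[c]_c_caccc   (A,c)→(B,c,L)
state=B head=-3 tape=[_]c_c_caccc
After 13 steps: state B, head at -3, tape c_c_caccc.

state B, head at -3, tape c_c_caccc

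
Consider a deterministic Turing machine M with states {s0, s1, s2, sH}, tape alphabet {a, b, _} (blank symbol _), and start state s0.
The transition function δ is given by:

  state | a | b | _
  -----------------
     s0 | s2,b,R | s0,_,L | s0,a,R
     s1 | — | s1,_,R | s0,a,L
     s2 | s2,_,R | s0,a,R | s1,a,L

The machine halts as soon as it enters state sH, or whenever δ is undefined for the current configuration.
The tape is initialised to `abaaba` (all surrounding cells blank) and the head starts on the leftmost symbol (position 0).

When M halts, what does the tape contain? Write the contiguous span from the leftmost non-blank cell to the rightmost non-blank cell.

bab_a_a

state=s0 head=0 tape=[a]baaba_   (s0,a)→(s2,b,R)
state=s2 head=1 tape=b[b]aaba_   (s2,b)→(s0,a,R)
state=s0 head=2 tape=ba[a]aba_   (s0,a)→(s2,b,R)
state=s2 head=3 tape=bab[a]ba_   (s2,a)→(s2,_,R)
state=s2 head=4 tape=bab_[b]a_   (s2,b)→(s0,a,R)
state=s0 head=5 tape=bab_a[a]_   (s0,a)→(s2,b,R)
state=s2 head=6 tape=bab_ab[_]   (s2,_)→(s1,a,L)
state=s1 head=5 tape=bab_a[b]a   (s1,b)→(s1,_,R)
state=s1 head=6 tape=bab_a_[a]
The non-blank tape span at halt is bab_a_a.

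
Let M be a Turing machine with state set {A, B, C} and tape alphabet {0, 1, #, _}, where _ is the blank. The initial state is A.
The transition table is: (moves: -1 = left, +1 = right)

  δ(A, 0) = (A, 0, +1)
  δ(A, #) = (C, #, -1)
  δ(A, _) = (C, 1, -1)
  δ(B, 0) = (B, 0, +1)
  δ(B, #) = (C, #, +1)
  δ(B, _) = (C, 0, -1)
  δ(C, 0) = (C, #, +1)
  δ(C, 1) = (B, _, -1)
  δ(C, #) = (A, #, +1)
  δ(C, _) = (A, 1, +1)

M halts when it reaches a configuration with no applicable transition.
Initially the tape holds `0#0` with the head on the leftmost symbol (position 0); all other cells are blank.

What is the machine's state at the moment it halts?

A

A | [0]#0__   read 0 → write 0, move +1, go to A
A | 0[#]0__   read # → write #, move -1, go to C
C | [0]#0__   read 0 → write #, move +1, go to C
C | #[#]0__   read # → write #, move +1, go to A
A | ##[0]__   read 0 → write 0, move +1, go to A
A | ##0[_]_   read _ → write 1, move -1, go to C
C | ##[0]1_   read 0 → write #, move +1, go to C
C | ###[1]_   read 1 → write _, move -1, go to B
B | ##[#]__   read # → write #, move +1, go to C
C | ###[_]_   read _ → write 1, move +1, go to A
A | ###1[_]   read _ → write 1, move -1, go to C
C | ###[1]1   read 1 → write _, move -1, go to B
B | ##[#]_1   read # → write #, move +1, go to C
C | ###[_]1   read _ → write 1, move +1, go to A
A | ###1[1]
No transition is defined for (A, 1); M halts in state A.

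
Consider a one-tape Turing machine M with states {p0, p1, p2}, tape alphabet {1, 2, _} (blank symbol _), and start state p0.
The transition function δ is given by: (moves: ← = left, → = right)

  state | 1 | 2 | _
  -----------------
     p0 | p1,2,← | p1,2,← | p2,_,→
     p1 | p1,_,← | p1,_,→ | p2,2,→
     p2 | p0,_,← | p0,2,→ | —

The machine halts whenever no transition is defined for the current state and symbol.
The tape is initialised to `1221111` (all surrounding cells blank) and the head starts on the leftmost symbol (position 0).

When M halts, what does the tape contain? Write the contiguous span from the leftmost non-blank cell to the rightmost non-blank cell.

2__2_111

p0 | _[1]221111   read 1 → write 2, move ←, go to p1
p1 | [_]2221111   read _ → write 2, move →, go to p2
p2 | 2[2]221111   read 2 → write 2, move →, go to p0
p0 | 22[2]21111   read 2 → write 2, move ←, go to p1
p1 | 2[2]221111   read 2 → write _, move →, go to p1
p1 | 2_[2]21111   read 2 → write _, move →, go to p1
p1 | 2__[2]1111   read 2 → write _, move →, go to p1
p1 | 2___[1]111   read 1 → write _, move ←, go to p1
p1 | 2__[_]_111   read _ → write 2, move →, go to p2
p2 | 2__2[_]111
The non-blank tape span at halt is 2__2_111.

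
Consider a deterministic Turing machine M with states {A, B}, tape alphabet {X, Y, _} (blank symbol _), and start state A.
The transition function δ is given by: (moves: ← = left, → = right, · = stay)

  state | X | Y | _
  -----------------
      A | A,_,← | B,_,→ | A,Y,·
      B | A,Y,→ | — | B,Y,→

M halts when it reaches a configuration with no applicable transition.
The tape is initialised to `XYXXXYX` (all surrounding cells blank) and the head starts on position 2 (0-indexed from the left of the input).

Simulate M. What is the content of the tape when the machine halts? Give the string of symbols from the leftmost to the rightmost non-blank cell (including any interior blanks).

X_Y_YYX

state=A head=2 tape=XY[X]XXYX   (A,X)→(A,_,←)
state=A head=1 tape=X[Y]_XXYX   (A,Y)→(B,_,→)
state=B head=2 tape=X_[_]XXYX   (B,_)→(B,Y,→)
state=B head=3 tape=X_Y[X]XYX   (B,X)→(A,Y,→)
state=A head=4 tape=X_YY[X]YX   (A,X)→(A,_,←)
state=A head=3 tape=X_Y[Y]_YX   (A,Y)→(B,_,→)
state=B head=4 tape=X_Y_[_]YX   (B,_)→(B,Y,→)
state=B head=5 tape=X_Y_Y[Y]X
The non-blank tape span at halt is X_Y_YYX.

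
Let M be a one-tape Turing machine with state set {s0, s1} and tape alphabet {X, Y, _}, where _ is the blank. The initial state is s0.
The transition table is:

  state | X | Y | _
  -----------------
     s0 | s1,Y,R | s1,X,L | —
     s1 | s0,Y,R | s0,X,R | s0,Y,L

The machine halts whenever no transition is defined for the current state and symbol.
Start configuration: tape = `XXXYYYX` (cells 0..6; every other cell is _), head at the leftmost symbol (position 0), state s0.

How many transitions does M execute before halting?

state=s0 head=0 tape=[X]XXYYYX__   (s0,X)→(s1,Y,R)
state=s1 head=1 tape=Y[X]XYYYX__   (s1,X)→(s0,Y,R)
state=s0 head=2 tape=YY[X]YYYX__   (s0,X)→(s1,Y,R)
state=s1 head=3 tape=YYY[Y]YYX__   (s1,Y)→(s0,X,R)
state=s0 head=4 tape=YYYX[Y]YX__   (s0,Y)→(s1,X,L)
state=s1 head=3 tape=YYY[X]XYX__   (s1,X)→(s0,Y,R)
state=s0 head=4 tape=YYYY[X]YX__   (s0,X)→(s1,Y,R)
state=s1 head=5 tape=YYYYY[Y]X__   (s1,Y)→(s0,X,R)
state=s0 head=6 tape=YYYYYX[X]__   (s0,X)→(s1,Y,R)
state=s1 head=7 tape=YYYYYXY[_]_   (s1,_)→(s0,Y,L)
state=s0 head=6 tape=YYYYYX[Y]Y_   (s0,Y)→(s1,X,L)
state=s1 head=5 tape=YYYYY[X]XY_   (s1,X)→(s0,Y,R)
state=s0 head=6 tape=YYYYYY[X]Y_   (s0,X)→(s1,Y,R)
state=s1 head=7 tape=YYYYYYY[Y]_   (s1,Y)→(s0,X,R)
state=s0 head=8 tape=YYYYYYYX[_]
M halts after 14 transitions.

14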